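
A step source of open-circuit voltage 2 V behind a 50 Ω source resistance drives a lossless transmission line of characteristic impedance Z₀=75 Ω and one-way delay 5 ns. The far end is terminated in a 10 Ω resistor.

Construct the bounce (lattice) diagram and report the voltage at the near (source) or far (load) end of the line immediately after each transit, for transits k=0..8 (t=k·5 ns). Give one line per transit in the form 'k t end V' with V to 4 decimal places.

0 0 source 1.2000
1 5 load 0.2824
2 10 source 0.4659
3 15 load 0.3255
4 20 source 0.3536
5 25 load 0.3321
6 30 source 0.3364
7 35 load 0.3332
8 40 source 0.3338

Γ_L=-0.764706, Γ_S=-0.200000; launch V₁=2·75/125=1.200000
k=0 src: V=1.2000
k=1 load: inc=1.200000, refl=1.200000·-0.764706=-0.9176; V=0.000000+1.200000+-0.917647=0.2824
k=2 src: inc=-0.917647, refl=-0.917647·-0.200000=0.1835; V=1.200000+-0.917647+0.183529=0.4659
k=3 load: inc=0.183529, refl=0.183529·-0.764706=-0.1403; V=0.282353+0.183529+-0.140346=0.3255
k=4 src: inc=-0.140346, refl=-0.140346·-0.200000=0.0281; V=0.465882+-0.140346+0.028069=0.3536
k=5 load: inc=0.028069, refl=0.028069·-0.764706=-0.0215; V=0.325536+0.028069+-0.021465=0.3321
k=6 src: inc=-0.021465, refl=-0.021465·-0.200000=0.0043; V=0.353606+-0.021465+0.004293=0.3364
k=7 load: inc=0.004293, refl=0.004293·-0.764706=-0.0033; V=0.332141+0.004293+-0.003283=0.3332
k=8 src: inc=-0.003283, refl=-0.003283·-0.200000=0.0007; V=0.336434+-0.003283+0.000657=0.3338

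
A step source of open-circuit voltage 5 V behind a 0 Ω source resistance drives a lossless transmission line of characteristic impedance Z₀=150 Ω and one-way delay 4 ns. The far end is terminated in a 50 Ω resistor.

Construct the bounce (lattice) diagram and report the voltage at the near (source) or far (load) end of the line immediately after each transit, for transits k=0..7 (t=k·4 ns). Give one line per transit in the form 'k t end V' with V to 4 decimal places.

0 0 source 5.0000
1 4 load 2.5000
2 8 source 5.0000
3 12 load 3.7500
4 16 source 5.0000
5 20 load 4.3750
6 24 source 5.0000
7 28 load 4.6875

Γ_L=-0.500000, Γ_S=-1.000000; launch V₁=5·150/150=5.000000
k=0 src: V=5.0000
k=1 load: inc=5.000000, refl=5.000000·-0.500000=-2.5000; V=0.000000+5.000000+-2.500000=2.5000
k=2 src: inc=-2.500000, refl=-2.500000·-1.000000=2.5000; V=5.000000+-2.500000+2.500000=5.0000
k=3 load: inc=2.500000, refl=2.500000·-0.500000=-1.2500; V=2.500000+2.500000+-1.250000=3.7500
k=4 src: inc=-1.250000, refl=-1.250000·-1.000000=1.2500; V=5.000000+-1.250000+1.250000=5.0000
k=5 load: inc=1.250000, refl=1.250000·-0.500000=-0.6250; V=3.750000+1.250000+-0.625000=4.3750
k=6 src: inc=-0.625000, refl=-0.625000·-1.000000=0.6250; V=5.000000+-0.625000+0.625000=5.0000
k=7 load: inc=0.625000, refl=0.625000·-0.500000=-0.3125; V=4.375000+0.625000+-0.312500=4.6875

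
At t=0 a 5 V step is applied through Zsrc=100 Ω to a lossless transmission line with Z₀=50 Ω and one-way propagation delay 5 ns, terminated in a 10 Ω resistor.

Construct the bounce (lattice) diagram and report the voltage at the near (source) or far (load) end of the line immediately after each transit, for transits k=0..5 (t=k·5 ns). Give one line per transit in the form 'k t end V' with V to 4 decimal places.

Γ_L=-0.666667, Γ_S=0.333333; launch V₁=5·50/150=1.666667
k=0 src: V=1.6667
k=1 load: inc=1.666667, refl=1.666667·-0.666667=-1.1111; V=0.000000+1.666667+-1.111111=0.5556
k=2 src: inc=-1.111111, refl=-1.111111·0.333333=-0.3704; V=1.666667+-1.111111+-0.370370=0.1852
k=3 load: inc=-0.370370, refl=-0.370370·-0.666667=0.2469; V=0.555556+-0.370370+0.246914=0.4321
k=4 src: inc=0.246914, refl=0.246914·0.333333=0.0823; V=0.185185+0.246914+0.082305=0.5144
k=5 load: inc=0.082305, refl=0.082305·-0.666667=-0.0549; V=0.432099+0.082305+-0.054870=0.4595

0 0 source 1.6667
1 5 load 0.5556
2 10 source 0.1852
3 15 load 0.4321
4 20 source 0.5144
5 25 load 0.4595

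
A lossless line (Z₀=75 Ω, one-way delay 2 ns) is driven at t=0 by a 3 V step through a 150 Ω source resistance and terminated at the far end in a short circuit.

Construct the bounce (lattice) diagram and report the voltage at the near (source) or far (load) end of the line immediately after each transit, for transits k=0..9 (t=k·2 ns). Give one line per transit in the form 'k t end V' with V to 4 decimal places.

Γ_L=-1.000000, Γ_S=0.333333; launch V₁=3·75/225=1.000000
k=0 src: V=1.0000
k=1 load: inc=1.000000, refl=1.000000·-1.000000=-1.0000; V=0.000000+1.000000+-1.000000=0.0000
k=2 src: inc=-1.000000, refl=-1.000000·0.333333=-0.3333; V=1.000000+-1.000000+-0.333333=-0.3333
k=3 load: inc=-0.333333, refl=-0.333333·-1.000000=0.3333; V=0.000000+-0.333333+0.333333=0.0000
k=4 src: inc=0.333333, refl=0.333333·0.333333=0.1111; V=-0.333333+0.333333+0.111111=0.1111
k=5 load: inc=0.111111, refl=0.111111·-1.000000=-0.1111; V=0.000000+0.111111+-0.111111=0.0000
k=6 src: inc=-0.111111, refl=-0.111111·0.333333=-0.0370; V=0.111111+-0.111111+-0.037037=-0.0370
k=7 load: inc=-0.037037, refl=-0.037037·-1.000000=0.0370; V=0.000000+-0.037037+0.037037=0.0000
k=8 src: inc=0.037037, refl=0.037037·0.333333=0.0123; V=-0.037037+0.037037+0.012346=0.0123
k=9 load: inc=0.012346, refl=0.012346·-1.000000=-0.0123; V=0.000000+0.012346+-0.012346=0.0000

0 0 source 1.0000
1 2 load 0.0000
2 4 source -0.3333
3 6 load 0.0000
4 8 source 0.1111
5 10 load 0.0000
6 12 source -0.0370
7 14 load 0.0000
8 16 source 0.0123
9 18 load 0.0000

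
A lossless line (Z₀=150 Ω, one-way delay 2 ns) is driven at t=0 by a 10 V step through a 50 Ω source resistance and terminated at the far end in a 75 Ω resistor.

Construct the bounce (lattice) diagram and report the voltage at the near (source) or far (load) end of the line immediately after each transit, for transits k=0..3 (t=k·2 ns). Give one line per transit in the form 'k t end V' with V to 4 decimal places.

0 0 source 7.5000
1 2 load 5.0000
2 4 source 6.2500
3 6 load 5.8333

Γ_L=-0.333333, Γ_S=-0.500000; launch V₁=10·150/200=7.500000
k=0 src: V=7.5000
k=1 load: inc=7.500000, refl=7.500000·-0.333333=-2.5000; V=0.000000+7.500000+-2.500000=5.0000
k=2 src: inc=-2.500000, refl=-2.500000·-0.500000=1.2500; V=7.500000+-2.500000+1.250000=6.2500
k=3 load: inc=1.250000, refl=1.250000·-0.333333=-0.4167; V=5.000000+1.250000+-0.416667=5.8333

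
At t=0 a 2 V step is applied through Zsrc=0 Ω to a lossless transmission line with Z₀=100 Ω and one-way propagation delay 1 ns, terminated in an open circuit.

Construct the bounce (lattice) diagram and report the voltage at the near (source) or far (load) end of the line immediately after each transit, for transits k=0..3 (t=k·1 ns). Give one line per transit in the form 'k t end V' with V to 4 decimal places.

Γ_L=1.000000, Γ_S=-1.000000; launch V₁=2·100/100=2.000000
k=0 src: V=2.0000
k=1 load: inc=2.000000, refl=2.000000·1.000000=2.0000; V=0.000000+2.000000+2.000000=4.0000
k=2 src: inc=2.000000, refl=2.000000·-1.000000=-2.0000; V=2.000000+2.000000+-2.000000=2.0000
k=3 load: inc=-2.000000, refl=-2.000000·1.000000=-2.0000; V=4.000000+-2.000000+-2.000000=0.0000

0 0 source 2.0000
1 1 load 4.0000
2 2 source 2.0000
3 3 load 0.0000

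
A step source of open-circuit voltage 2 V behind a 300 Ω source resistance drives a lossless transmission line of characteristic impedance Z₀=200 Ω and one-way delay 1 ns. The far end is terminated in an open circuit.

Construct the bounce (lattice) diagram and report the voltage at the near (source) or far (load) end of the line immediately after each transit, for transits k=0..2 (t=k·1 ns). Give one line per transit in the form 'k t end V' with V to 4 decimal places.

0 0 source 0.8000
1 1 load 1.6000
2 2 source 1.7600

Γ_L=1.000000, Γ_S=0.200000; launch V₁=2·200/500=0.800000
k=0 src: V=0.8000
k=1 load: inc=0.800000, refl=0.800000·1.000000=0.8000; V=0.000000+0.800000+0.800000=1.6000
k=2 src: inc=0.800000, refl=0.800000·0.200000=0.1600; V=0.800000+0.800000+0.160000=1.7600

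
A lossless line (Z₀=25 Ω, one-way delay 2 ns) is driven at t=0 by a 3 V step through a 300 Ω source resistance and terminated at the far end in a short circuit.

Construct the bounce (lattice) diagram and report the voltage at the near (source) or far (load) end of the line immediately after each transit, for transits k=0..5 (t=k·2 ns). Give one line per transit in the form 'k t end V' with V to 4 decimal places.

0 0 source 0.2308
1 2 load 0.0000
2 4 source -0.1953
3 6 load 0.0000
4 8 source 0.1652
5 10 load 0.0000

Γ_L=-1.000000, Γ_S=0.846154; launch V₁=3·25/325=0.230769
k=0 src: V=0.2308
k=1 load: inc=0.230769, refl=0.230769·-1.000000=-0.2308; V=0.000000+0.230769+-0.230769=0.0000
k=2 src: inc=-0.230769, refl=-0.230769·0.846154=-0.1953; V=0.230769+-0.230769+-0.195266=-0.1953
k=3 load: inc=-0.195266, refl=-0.195266·-1.000000=0.1953; V=0.000000+-0.195266+0.195266=0.0000
k=4 src: inc=0.195266, refl=0.195266·0.846154=0.1652; V=-0.195266+0.195266+0.165225=0.1652
k=5 load: inc=0.165225, refl=0.165225·-1.000000=-0.1652; V=0.000000+0.165225+-0.165225=0.0000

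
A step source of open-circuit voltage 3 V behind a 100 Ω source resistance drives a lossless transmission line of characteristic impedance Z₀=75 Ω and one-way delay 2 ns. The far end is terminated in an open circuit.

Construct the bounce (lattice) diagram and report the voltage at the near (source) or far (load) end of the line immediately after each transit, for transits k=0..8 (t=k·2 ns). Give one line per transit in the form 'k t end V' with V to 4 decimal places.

0 0 source 1.2857
1 2 load 2.5714
2 4 source 2.7551
3 6 load 2.9388
4 8 source 2.9650
5 10 load 2.9913
6 12 source 2.9950
7 14 load 2.9988
8 16 source 2.9993

Γ_L=1.000000, Γ_S=0.142857; launch V₁=3·75/175=1.285714
k=0 src: V=1.2857
k=1 load: inc=1.285714, refl=1.285714·1.000000=1.2857; V=0.000000+1.285714+1.285714=2.5714
k=2 src: inc=1.285714, refl=1.285714·0.142857=0.1837; V=1.285714+1.285714+0.183673=2.7551
k=3 load: inc=0.183673, refl=0.183673·1.000000=0.1837; V=2.571429+0.183673+0.183673=2.9388
k=4 src: inc=0.183673, refl=0.183673·0.142857=0.0262; V=2.755102+0.183673+0.026239=2.9650
k=5 load: inc=0.026239, refl=0.026239·1.000000=0.0262; V=2.938776+0.026239+0.026239=2.9913
k=6 src: inc=0.026239, refl=0.026239·0.142857=0.0037; V=2.965015+0.026239+0.003748=2.9950
k=7 load: inc=0.003748, refl=0.003748·1.000000=0.0037; V=2.991254+0.003748+0.003748=2.9988
k=8 src: inc=0.003748, refl=0.003748·0.142857=0.0005; V=2.995002+0.003748+0.000535=2.9993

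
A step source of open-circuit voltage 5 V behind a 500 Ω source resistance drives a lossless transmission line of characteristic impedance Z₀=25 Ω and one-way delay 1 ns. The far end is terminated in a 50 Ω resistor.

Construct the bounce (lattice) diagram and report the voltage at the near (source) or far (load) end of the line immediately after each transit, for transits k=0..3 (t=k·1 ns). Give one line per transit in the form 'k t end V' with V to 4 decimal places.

Γ_L=0.333333, Γ_S=0.904762; launch V₁=5·25/525=0.238095
k=0 src: V=0.2381
k=1 load: inc=0.238095, refl=0.238095·0.333333=0.0794; V=0.000000+0.238095+0.079365=0.3175
k=2 src: inc=0.079365, refl=0.079365·0.904762=0.0718; V=0.238095+0.079365+0.071807=0.3893
k=3 load: inc=0.071807, refl=0.071807·0.333333=0.0239; V=0.317460+0.071807+0.023936=0.4132

0 0 source 0.2381
1 1 load 0.3175
2 2 source 0.3893
3 3 load 0.4132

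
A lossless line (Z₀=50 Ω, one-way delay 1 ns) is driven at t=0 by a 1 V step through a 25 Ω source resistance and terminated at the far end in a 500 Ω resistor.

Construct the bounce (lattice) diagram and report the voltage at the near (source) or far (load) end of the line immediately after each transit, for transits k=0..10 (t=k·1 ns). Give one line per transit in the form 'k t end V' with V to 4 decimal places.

Γ_L=0.818182, Γ_S=-0.333333; launch V₁=1·50/75=0.666667
k=0 src: V=0.6667
k=1 load: inc=0.666667, refl=0.666667·0.818182=0.5455; V=0.000000+0.666667+0.545455=1.2121
k=2 src: inc=0.545455, refl=0.545455·-0.333333=-0.1818; V=0.666667+0.545455+-0.181818=1.0303
k=3 load: inc=-0.181818, refl=-0.181818·0.818182=-0.1488; V=1.212121+-0.181818+-0.148760=0.8815
k=4 src: inc=-0.148760, refl=-0.148760·-0.333333=0.0496; V=1.030303+-0.148760+0.049587=0.9311
k=5 load: inc=0.049587, refl=0.049587·0.818182=0.0406; V=0.881543+0.049587+0.040571=0.9717
k=6 src: inc=0.040571, refl=0.040571·-0.333333=-0.0135; V=0.931129+0.040571+-0.013524=0.9582
k=7 load: inc=-0.013524, refl=-0.013524·0.818182=-0.0111; V=0.971700+-0.013524+-0.011065=0.9471
k=8 src: inc=-0.011065, refl=-0.011065·-0.333333=0.0037; V=0.958177+-0.011065+0.003688=0.9508
k=9 load: inc=0.003688, refl=0.003688·0.818182=0.0030; V=0.947112+0.003688+0.003018=0.9538
k=10 src: inc=0.003018, refl=0.003018·-0.333333=-0.0010; V=0.950800+0.003018+-0.001006=0.9528

0 0 source 0.6667
1 1 load 1.2121
2 2 source 1.0303
3 3 load 0.8815
4 4 source 0.9311
5 5 load 0.9717
6 6 source 0.9582
7 7 load 0.9471
8 8 source 0.9508
9 9 load 0.9538
10 10 source 0.9528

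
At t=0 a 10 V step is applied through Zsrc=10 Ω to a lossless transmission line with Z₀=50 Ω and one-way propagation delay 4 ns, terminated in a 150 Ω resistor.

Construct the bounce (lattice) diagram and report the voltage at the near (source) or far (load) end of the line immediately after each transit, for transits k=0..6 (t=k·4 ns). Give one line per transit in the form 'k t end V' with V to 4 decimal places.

Γ_L=0.500000, Γ_S=-0.666667; launch V₁=10·50/60=8.333333
k=0 src: V=8.3333
k=1 load: inc=8.333333, refl=8.333333·0.500000=4.1667; V=0.000000+8.333333+4.166667=12.5000
k=2 src: inc=4.166667, refl=4.166667·-0.666667=-2.7778; V=8.333333+4.166667+-2.777778=9.7222
k=3 load: inc=-2.777778, refl=-2.777778·0.500000=-1.3889; V=12.500000+-2.777778+-1.388889=8.3333
k=4 src: inc=-1.388889, refl=-1.388889·-0.666667=0.9259; V=9.722222+-1.388889+0.925926=9.2593
k=5 load: inc=0.925926, refl=0.925926·0.500000=0.4630; V=8.333333+0.925926+0.462963=9.7222
k=6 src: inc=0.462963, refl=0.462963·-0.666667=-0.3086; V=9.259259+0.462963+-0.308642=9.4136

0 0 source 8.3333
1 4 load 12.5000
2 8 source 9.7222
3 12 load 8.3333
4 16 source 9.2593
5 20 load 9.7222
6 24 source 9.4136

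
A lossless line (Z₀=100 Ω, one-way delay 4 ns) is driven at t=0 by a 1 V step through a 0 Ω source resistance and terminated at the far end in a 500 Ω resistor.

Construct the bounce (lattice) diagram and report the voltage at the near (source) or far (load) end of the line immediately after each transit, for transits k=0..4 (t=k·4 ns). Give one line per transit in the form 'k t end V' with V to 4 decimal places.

0 0 source 1.0000
1 4 load 1.6667
2 8 source 1.0000
3 12 load 0.5556
4 16 source 1.0000

Γ_L=0.666667, Γ_S=-1.000000; launch V₁=1·100/100=1.000000
k=0 src: V=1.0000
k=1 load: inc=1.000000, refl=1.000000·0.666667=0.6667; V=0.000000+1.000000+0.666667=1.6667
k=2 src: inc=0.666667, refl=0.666667·-1.000000=-0.6667; V=1.000000+0.666667+-0.666667=1.0000
k=3 load: inc=-0.666667, refl=-0.666667·0.666667=-0.4444; V=1.666667+-0.666667+-0.444444=0.5556
k=4 src: inc=-0.444444, refl=-0.444444·-1.000000=0.4444; V=1.000000+-0.444444+0.444444=1.0000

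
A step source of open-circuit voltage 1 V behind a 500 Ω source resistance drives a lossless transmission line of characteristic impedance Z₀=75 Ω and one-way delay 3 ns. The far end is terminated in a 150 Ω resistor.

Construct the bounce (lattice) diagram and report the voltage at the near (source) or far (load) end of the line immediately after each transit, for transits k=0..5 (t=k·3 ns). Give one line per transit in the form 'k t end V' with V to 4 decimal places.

Γ_L=0.333333, Γ_S=0.739130; launch V₁=1·75/575=0.130435
k=0 src: V=0.1304
k=1 load: inc=0.130435, refl=0.130435·0.333333=0.0435; V=0.000000+0.130435+0.043478=0.1739
k=2 src: inc=0.043478, refl=0.043478·0.739130=0.0321; V=0.130435+0.043478+0.032136=0.2060
k=3 load: inc=0.032136, refl=0.032136·0.333333=0.0107; V=0.173913+0.032136+0.010712=0.2168
k=4 src: inc=0.010712, refl=0.010712·0.739130=0.0079; V=0.206049+0.010712+0.007918=0.2247
k=5 load: inc=0.007918, refl=0.007918·0.333333=0.0026; V=0.216761+0.007918+0.002639=0.2273

0 0 source 0.1304
1 3 load 0.1739
2 6 source 0.2060
3 9 load 0.2168
4 12 source 0.2247
5 15 load 0.2273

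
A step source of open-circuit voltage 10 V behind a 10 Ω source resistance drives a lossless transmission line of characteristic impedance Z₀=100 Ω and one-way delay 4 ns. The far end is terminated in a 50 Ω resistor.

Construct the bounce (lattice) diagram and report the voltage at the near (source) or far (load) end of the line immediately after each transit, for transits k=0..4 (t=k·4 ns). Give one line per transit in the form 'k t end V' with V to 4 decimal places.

0 0 source 9.0909
1 4 load 6.0606
2 8 source 8.5399
3 12 load 7.7135
4 16 source 8.3897

Γ_L=-0.333333, Γ_S=-0.818182; launch V₁=10·100/110=9.090909
k=0 src: V=9.0909
k=1 load: inc=9.090909, refl=9.090909·-0.333333=-3.0303; V=0.000000+9.090909+-3.030303=6.0606
k=2 src: inc=-3.030303, refl=-3.030303·-0.818182=2.4793; V=9.090909+-3.030303+2.479339=8.5399
k=3 load: inc=2.479339, refl=2.479339·-0.333333=-0.8264; V=6.060606+2.479339+-0.826446=7.7135
k=4 src: inc=-0.826446, refl=-0.826446·-0.818182=0.6762; V=8.539945+-0.826446+0.676183=8.3897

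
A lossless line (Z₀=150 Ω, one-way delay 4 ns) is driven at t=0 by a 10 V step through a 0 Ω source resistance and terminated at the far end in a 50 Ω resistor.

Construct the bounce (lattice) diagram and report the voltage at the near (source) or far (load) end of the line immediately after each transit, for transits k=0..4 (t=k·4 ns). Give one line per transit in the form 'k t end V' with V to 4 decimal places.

0 0 source 10.0000
1 4 load 5.0000
2 8 source 10.0000
3 12 load 7.5000
4 16 source 10.0000

Γ_L=-0.500000, Γ_S=-1.000000; launch V₁=10·150/150=10.000000
k=0 src: V=10.0000
k=1 load: inc=10.000000, refl=10.000000·-0.500000=-5.0000; V=0.000000+10.000000+-5.000000=5.0000
k=2 src: inc=-5.000000, refl=-5.000000·-1.000000=5.0000; V=10.000000+-5.000000+5.000000=10.0000
k=3 load: inc=5.000000, refl=5.000000·-0.500000=-2.5000; V=5.000000+5.000000+-2.500000=7.5000
k=4 src: inc=-2.500000, refl=-2.500000·-1.000000=2.5000; V=10.000000+-2.500000+2.500000=10.0000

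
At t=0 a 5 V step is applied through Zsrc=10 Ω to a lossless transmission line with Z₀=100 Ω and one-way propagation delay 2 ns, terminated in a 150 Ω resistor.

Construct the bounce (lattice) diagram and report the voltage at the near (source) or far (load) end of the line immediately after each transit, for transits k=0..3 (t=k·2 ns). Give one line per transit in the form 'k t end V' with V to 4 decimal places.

0 0 source 4.5455
1 2 load 5.4545
2 4 source 4.7107
3 6 load 4.5620

Γ_L=0.200000, Γ_S=-0.818182; launch V₁=5·100/110=4.545455
k=0 src: V=4.5455
k=1 load: inc=4.545455, refl=4.545455·0.200000=0.9091; V=0.000000+4.545455+0.909091=5.4545
k=2 src: inc=0.909091, refl=0.909091·-0.818182=-0.7438; V=4.545455+0.909091+-0.743802=4.7107
k=3 load: inc=-0.743802, refl=-0.743802·0.200000=-0.1488; V=5.454545+-0.743802+-0.148760=4.5620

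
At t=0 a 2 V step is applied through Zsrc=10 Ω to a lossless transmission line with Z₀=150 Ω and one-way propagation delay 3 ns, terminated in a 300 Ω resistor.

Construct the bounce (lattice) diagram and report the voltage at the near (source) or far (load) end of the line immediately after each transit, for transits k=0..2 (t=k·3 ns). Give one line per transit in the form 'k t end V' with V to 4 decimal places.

0 0 source 1.8750
1 3 load 2.5000
2 6 source 1.9531

Γ_L=0.333333, Γ_S=-0.875000; launch V₁=2·150/160=1.875000
k=0 src: V=1.8750
k=1 load: inc=1.875000, refl=1.875000·0.333333=0.6250; V=0.000000+1.875000+0.625000=2.5000
k=2 src: inc=0.625000, refl=0.625000·-0.875000=-0.5469; V=1.875000+0.625000+-0.546875=1.9531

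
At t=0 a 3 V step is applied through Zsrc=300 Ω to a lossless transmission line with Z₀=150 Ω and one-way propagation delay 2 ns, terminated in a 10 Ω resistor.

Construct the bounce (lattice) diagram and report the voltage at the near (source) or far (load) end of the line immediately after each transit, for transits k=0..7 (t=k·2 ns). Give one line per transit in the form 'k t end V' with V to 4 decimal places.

Γ_L=-0.875000, Γ_S=0.333333; launch V₁=3·150/450=1.000000
k=0 src: V=1.0000
k=1 load: inc=1.000000, refl=1.000000·-0.875000=-0.8750; V=0.000000+1.000000+-0.875000=0.1250
k=2 src: inc=-0.875000, refl=-0.875000·0.333333=-0.2917; V=1.000000+-0.875000+-0.291667=-0.1667
k=3 load: inc=-0.291667, refl=-0.291667·-0.875000=0.2552; V=0.125000+-0.291667+0.255208=0.0885
k=4 src: inc=0.255208, refl=0.255208·0.333333=0.0851; V=-0.166667+0.255208+0.085069=0.1736
k=5 load: inc=0.085069, refl=0.085069·-0.875000=-0.0744; V=0.088542+0.085069+-0.074436=0.0992
k=6 src: inc=-0.074436, refl=-0.074436·0.333333=-0.0248; V=0.173611+-0.074436+-0.024812=0.0744
k=7 load: inc=-0.024812, refl=-0.024812·-0.875000=0.0217; V=0.099175+-0.024812+0.021710=0.0961

0 0 source 1.0000
1 2 load 0.1250
2 4 source -0.1667
3 6 load 0.0885
4 8 source 0.1736
5 10 load 0.0992
6 12 source 0.0744
7 14 load 0.0961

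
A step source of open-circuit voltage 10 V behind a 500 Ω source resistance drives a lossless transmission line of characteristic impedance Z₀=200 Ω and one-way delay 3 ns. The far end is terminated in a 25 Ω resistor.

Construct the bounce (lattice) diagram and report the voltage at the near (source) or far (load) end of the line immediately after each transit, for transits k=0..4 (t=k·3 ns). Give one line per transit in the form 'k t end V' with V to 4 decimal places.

0 0 source 2.8571
1 3 load 0.6349
2 6 source -0.3175
3 9 load 0.4233
4 12 source 0.7407

Γ_L=-0.777778, Γ_S=0.428571; launch V₁=10·200/700=2.857143
k=0 src: V=2.8571
k=1 load: inc=2.857143, refl=2.857143·-0.777778=-2.2222; V=0.000000+2.857143+-2.222222=0.6349
k=2 src: inc=-2.222222, refl=-2.222222·0.428571=-0.9524; V=2.857143+-2.222222+-0.952381=-0.3175
k=3 load: inc=-0.952381, refl=-0.952381·-0.777778=0.7407; V=0.634921+-0.952381+0.740741=0.4233
k=4 src: inc=0.740741, refl=0.740741·0.428571=0.3175; V=-0.317460+0.740741+0.317460=0.7407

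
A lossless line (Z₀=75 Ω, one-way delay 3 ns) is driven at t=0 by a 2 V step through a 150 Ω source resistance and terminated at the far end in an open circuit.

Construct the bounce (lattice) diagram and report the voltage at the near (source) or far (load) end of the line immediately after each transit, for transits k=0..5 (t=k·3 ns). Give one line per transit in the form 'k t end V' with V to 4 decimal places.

0 0 source 0.6667
1 3 load 1.3333
2 6 source 1.5556
3 9 load 1.7778
4 12 source 1.8519
5 15 load 1.9259

Γ_L=1.000000, Γ_S=0.333333; launch V₁=2·75/225=0.666667
k=0 src: V=0.6667
k=1 load: inc=0.666667, refl=0.666667·1.000000=0.6667; V=0.000000+0.666667+0.666667=1.3333
k=2 src: inc=0.666667, refl=0.666667·0.333333=0.2222; V=0.666667+0.666667+0.222222=1.5556
k=3 load: inc=0.222222, refl=0.222222·1.000000=0.2222; V=1.333333+0.222222+0.222222=1.7778
k=4 src: inc=0.222222, refl=0.222222·0.333333=0.0741; V=1.555556+0.222222+0.074074=1.8519
k=5 load: inc=0.074074, refl=0.074074·1.000000=0.0741; V=1.777778+0.074074+0.074074=1.9259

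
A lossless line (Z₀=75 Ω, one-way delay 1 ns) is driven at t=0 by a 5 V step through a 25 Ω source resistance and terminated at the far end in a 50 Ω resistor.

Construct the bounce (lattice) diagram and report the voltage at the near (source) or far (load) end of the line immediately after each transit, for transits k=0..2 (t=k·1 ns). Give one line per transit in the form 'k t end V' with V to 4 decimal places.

0 0 source 3.7500
1 1 load 3.0000
2 2 source 3.3750

Γ_L=-0.200000, Γ_S=-0.500000; launch V₁=5·75/100=3.750000
k=0 src: V=3.7500
k=1 load: inc=3.750000, refl=3.750000·-0.200000=-0.7500; V=0.000000+3.750000+-0.750000=3.0000
k=2 src: inc=-0.750000, refl=-0.750000·-0.500000=0.3750; V=3.750000+-0.750000+0.375000=3.3750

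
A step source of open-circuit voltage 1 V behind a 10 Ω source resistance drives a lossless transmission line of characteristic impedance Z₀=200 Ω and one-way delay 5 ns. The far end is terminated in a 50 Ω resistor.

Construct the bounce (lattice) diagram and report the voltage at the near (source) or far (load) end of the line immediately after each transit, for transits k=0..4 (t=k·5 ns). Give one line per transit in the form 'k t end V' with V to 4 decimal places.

0 0 source 0.9524
1 5 load 0.3810
2 10 source 0.8980
3 15 load 0.5878
4 20 source 0.8684

Γ_L=-0.600000, Γ_S=-0.904762; launch V₁=1·200/210=0.952381
k=0 src: V=0.9524
k=1 load: inc=0.952381, refl=0.952381·-0.600000=-0.5714; V=0.000000+0.952381+-0.571429=0.3810
k=2 src: inc=-0.571429, refl=-0.571429·-0.904762=0.5170; V=0.952381+-0.571429+0.517007=0.8980
k=3 load: inc=0.517007, refl=0.517007·-0.600000=-0.3102; V=0.380952+0.517007+-0.310204=0.5878
k=4 src: inc=-0.310204, refl=-0.310204·-0.904762=0.2807; V=0.897959+-0.310204+0.280661=0.8684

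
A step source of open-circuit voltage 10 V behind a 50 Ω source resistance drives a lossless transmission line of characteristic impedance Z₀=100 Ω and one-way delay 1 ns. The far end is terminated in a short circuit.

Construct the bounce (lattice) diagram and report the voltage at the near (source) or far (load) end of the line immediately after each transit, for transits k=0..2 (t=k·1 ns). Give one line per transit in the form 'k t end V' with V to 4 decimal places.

0 0 source 6.6667
1 1 load 0.0000
2 2 source 2.2222

Γ_L=-1.000000, Γ_S=-0.333333; launch V₁=10·100/150=6.666667
k=0 src: V=6.6667
k=1 load: inc=6.666667, refl=6.666667·-1.000000=-6.6667; V=0.000000+6.666667+-6.666667=0.0000
k=2 src: inc=-6.666667, refl=-6.666667·-0.333333=2.2222; V=6.666667+-6.666667+2.222222=2.2222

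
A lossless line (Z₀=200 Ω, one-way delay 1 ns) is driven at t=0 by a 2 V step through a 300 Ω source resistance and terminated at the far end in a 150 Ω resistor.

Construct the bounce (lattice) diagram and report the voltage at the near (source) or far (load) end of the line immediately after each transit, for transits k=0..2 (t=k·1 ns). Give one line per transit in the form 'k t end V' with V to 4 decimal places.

Γ_L=-0.142857, Γ_S=0.200000; launch V₁=2·200/500=0.800000
k=0 src: V=0.8000
k=1 load: inc=0.800000, refl=0.800000·-0.142857=-0.1143; V=0.000000+0.800000+-0.114286=0.6857
k=2 src: inc=-0.114286, refl=-0.114286·0.200000=-0.0229; V=0.800000+-0.114286+-0.022857=0.6629

0 0 source 0.8000
1 1 load 0.6857
2 2 source 0.6629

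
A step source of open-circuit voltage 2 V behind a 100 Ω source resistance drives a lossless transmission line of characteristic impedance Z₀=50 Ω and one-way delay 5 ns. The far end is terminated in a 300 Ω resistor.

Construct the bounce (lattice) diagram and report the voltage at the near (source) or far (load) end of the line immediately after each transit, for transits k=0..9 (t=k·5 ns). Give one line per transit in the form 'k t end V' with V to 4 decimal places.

0 0 source 0.6667
1 5 load 1.1429
2 10 source 1.3016
3 15 load 1.4150
4 20 source 1.4528
5 25 load 1.4798
6 30 source 1.4888
7 35 load 1.4952
8 40 source 1.4973
9 45 load 1.4989

Γ_L=0.714286, Γ_S=0.333333; launch V₁=2·50/150=0.666667
k=0 src: V=0.6667
k=1 load: inc=0.666667, refl=0.666667·0.714286=0.4762; V=0.000000+0.666667+0.476190=1.1429
k=2 src: inc=0.476190, refl=0.476190·0.333333=0.1587; V=0.666667+0.476190+0.158730=1.3016
k=3 load: inc=0.158730, refl=0.158730·0.714286=0.1134; V=1.142857+0.158730+0.113379=1.4150
k=4 src: inc=0.113379, refl=0.113379·0.333333=0.0378; V=1.301587+0.113379+0.037793=1.4528
k=5 load: inc=0.037793, refl=0.037793·0.714286=0.0270; V=1.414966+0.037793+0.026995=1.4798
k=6 src: inc=0.026995, refl=0.026995·0.333333=0.0090; V=1.452759+0.026995+0.008998=1.4888
k=7 load: inc=0.008998, refl=0.008998·0.714286=0.0064; V=1.479754+0.008998+0.006427=1.4952
k=8 src: inc=0.006427, refl=0.006427·0.333333=0.0021; V=1.488752+0.006427+0.002142=1.4973
k=9 load: inc=0.002142, refl=0.002142·0.714286=0.0015; V=1.495179+0.002142+0.001530=1.4989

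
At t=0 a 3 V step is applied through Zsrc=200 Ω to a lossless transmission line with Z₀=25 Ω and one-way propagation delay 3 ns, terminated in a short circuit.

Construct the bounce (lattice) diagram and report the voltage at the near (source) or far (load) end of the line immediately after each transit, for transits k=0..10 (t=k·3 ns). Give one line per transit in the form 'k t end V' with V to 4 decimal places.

0 0 source 0.3333
1 3 load 0.0000
2 6 source -0.2593
3 9 load 0.0000
4 12 source 0.2016
5 15 load 0.0000
6 18 source -0.1568
7 21 load 0.0000
8 24 source 0.1220
9 27 load 0.0000
10 30 source -0.0949

Γ_L=-1.000000, Γ_S=0.777778; launch V₁=3·25/225=0.333333
k=0 src: V=0.3333
k=1 load: inc=0.333333, refl=0.333333·-1.000000=-0.3333; V=0.000000+0.333333+-0.333333=0.0000
k=2 src: inc=-0.333333, refl=-0.333333·0.777778=-0.2593; V=0.333333+-0.333333+-0.259259=-0.2593
k=3 load: inc=-0.259259, refl=-0.259259·-1.000000=0.2593; V=0.000000+-0.259259+0.259259=0.0000
k=4 src: inc=0.259259, refl=0.259259·0.777778=0.2016; V=-0.259259+0.259259+0.201646=0.2016
k=5 load: inc=0.201646, refl=0.201646·-1.000000=-0.2016; V=0.000000+0.201646+-0.201646=0.0000
k=6 src: inc=-0.201646, refl=-0.201646·0.777778=-0.1568; V=0.201646+-0.201646+-0.156836=-0.1568
k=7 load: inc=-0.156836, refl=-0.156836·-1.000000=0.1568; V=0.000000+-0.156836+0.156836=0.0000
k=8 src: inc=0.156836, refl=0.156836·0.777778=0.1220; V=-0.156836+0.156836+0.121983=0.1220
k=9 load: inc=0.121983, refl=0.121983·-1.000000=-0.1220; V=0.000000+0.121983+-0.121983=0.0000
k=10 src: inc=-0.121983, refl=-0.121983·0.777778=-0.0949; V=0.121983+-0.121983+-0.094876=-0.0949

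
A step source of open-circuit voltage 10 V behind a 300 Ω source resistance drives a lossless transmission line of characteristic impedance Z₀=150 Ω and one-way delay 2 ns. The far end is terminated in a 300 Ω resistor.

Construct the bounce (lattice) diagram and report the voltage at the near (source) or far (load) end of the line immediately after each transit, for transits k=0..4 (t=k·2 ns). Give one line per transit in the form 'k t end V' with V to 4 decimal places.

0 0 source 3.3333
1 2 load 4.4444
2 4 source 4.8148
3 6 load 4.9383
4 8 source 4.9794

Γ_L=0.333333, Γ_S=0.333333; launch V₁=10·150/450=3.333333
k=0 src: V=3.3333
k=1 load: inc=3.333333, refl=3.333333·0.333333=1.1111; V=0.000000+3.333333+1.111111=4.4444
k=2 src: inc=1.111111, refl=1.111111·0.333333=0.3704; V=3.333333+1.111111+0.370370=4.8148
k=3 load: inc=0.370370, refl=0.370370·0.333333=0.1235; V=4.444444+0.370370+0.123457=4.9383
k=4 src: inc=0.123457, refl=0.123457·0.333333=0.0412; V=4.814815+0.123457+0.041152=4.9794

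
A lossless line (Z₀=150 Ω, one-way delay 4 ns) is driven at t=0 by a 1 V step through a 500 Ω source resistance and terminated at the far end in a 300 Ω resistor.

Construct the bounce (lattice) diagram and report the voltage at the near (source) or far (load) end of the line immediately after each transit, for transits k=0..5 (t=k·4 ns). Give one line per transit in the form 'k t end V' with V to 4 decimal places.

Γ_L=0.333333, Γ_S=0.538462; launch V₁=1·150/650=0.230769
k=0 src: V=0.2308
k=1 load: inc=0.230769, refl=0.230769·0.333333=0.0769; V=0.000000+0.230769+0.076923=0.3077
k=2 src: inc=0.076923, refl=0.076923·0.538462=0.0414; V=0.230769+0.076923+0.041420=0.3491
k=3 load: inc=0.041420, refl=0.041420·0.333333=0.0138; V=0.307692+0.041420+0.013807=0.3629
k=4 src: inc=0.013807, refl=0.013807·0.538462=0.0074; V=0.349112+0.013807+0.007434=0.3704
k=5 load: inc=0.007434, refl=0.007434·0.333333=0.0025; V=0.362919+0.007434+0.002478=0.3728

0 0 source 0.2308
1 4 load 0.3077
2 8 source 0.3491
3 12 load 0.3629
4 16 source 0.3704
5 20 load 0.3728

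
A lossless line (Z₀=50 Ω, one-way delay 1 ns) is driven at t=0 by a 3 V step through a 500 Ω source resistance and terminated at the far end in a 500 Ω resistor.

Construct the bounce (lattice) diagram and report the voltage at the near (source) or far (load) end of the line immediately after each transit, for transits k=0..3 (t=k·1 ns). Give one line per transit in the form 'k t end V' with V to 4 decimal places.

0 0 source 0.2727
1 1 load 0.4959
2 2 source 0.6784
3 3 load 0.8278

Γ_L=0.818182, Γ_S=0.818182; launch V₁=3·50/550=0.272727
k=0 src: V=0.2727
k=1 load: inc=0.272727, refl=0.272727·0.818182=0.2231; V=0.000000+0.272727+0.223140=0.4959
k=2 src: inc=0.223140, refl=0.223140·0.818182=0.1826; V=0.272727+0.223140+0.182569=0.6784
k=3 load: inc=0.182569, refl=0.182569·0.818182=0.1494; V=0.495868+0.182569+0.149375=0.8278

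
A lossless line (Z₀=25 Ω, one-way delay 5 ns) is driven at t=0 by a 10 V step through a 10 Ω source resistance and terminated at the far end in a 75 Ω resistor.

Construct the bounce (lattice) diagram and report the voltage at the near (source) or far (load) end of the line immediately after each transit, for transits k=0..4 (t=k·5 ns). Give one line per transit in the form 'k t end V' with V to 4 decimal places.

0 0 source 7.1429
1 5 load 10.7143
2 10 source 9.1837
3 15 load 8.4184
4 20 source 8.7464

Γ_L=0.500000, Γ_S=-0.428571; launch V₁=10·25/35=7.142857
k=0 src: V=7.1429
k=1 load: inc=7.142857, refl=7.142857·0.500000=3.5714; V=0.000000+7.142857+3.571429=10.7143
k=2 src: inc=3.571429, refl=3.571429·-0.428571=-1.5306; V=7.142857+3.571429+-1.530612=9.1837
k=3 load: inc=-1.530612, refl=-1.530612·0.500000=-0.7653; V=10.714286+-1.530612+-0.765306=8.4184
k=4 src: inc=-0.765306, refl=-0.765306·-0.428571=0.3280; V=9.183673+-0.765306+0.327988=8.7464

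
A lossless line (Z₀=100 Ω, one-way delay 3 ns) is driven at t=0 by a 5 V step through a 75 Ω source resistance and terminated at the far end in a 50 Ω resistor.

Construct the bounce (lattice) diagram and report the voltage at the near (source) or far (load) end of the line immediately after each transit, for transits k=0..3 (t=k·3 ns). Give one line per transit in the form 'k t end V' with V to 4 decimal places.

0 0 source 2.8571
1 3 load 1.9048
2 6 source 2.0408
3 9 load 1.9955

Γ_L=-0.333333, Γ_S=-0.142857; launch V₁=5·100/175=2.857143
k=0 src: V=2.8571
k=1 load: inc=2.857143, refl=2.857143·-0.333333=-0.9524; V=0.000000+2.857143+-0.952381=1.9048
k=2 src: inc=-0.952381, refl=-0.952381·-0.142857=0.1361; V=2.857143+-0.952381+0.136054=2.0408
k=3 load: inc=0.136054, refl=0.136054·-0.333333=-0.0454; V=1.904762+0.136054+-0.045351=1.9955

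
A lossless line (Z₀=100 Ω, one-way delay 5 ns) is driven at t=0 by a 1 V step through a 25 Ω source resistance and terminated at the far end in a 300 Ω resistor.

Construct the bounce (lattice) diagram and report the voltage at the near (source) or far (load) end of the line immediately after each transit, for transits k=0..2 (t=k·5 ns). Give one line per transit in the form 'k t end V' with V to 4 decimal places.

Γ_L=0.500000, Γ_S=-0.600000; launch V₁=1·100/125=0.800000
k=0 src: V=0.8000
k=1 load: inc=0.800000, refl=0.800000·0.500000=0.4000; V=0.000000+0.800000+0.400000=1.2000
k=2 src: inc=0.400000, refl=0.400000·-0.600000=-0.2400; V=0.800000+0.400000+-0.240000=0.9600

0 0 source 0.8000
1 5 load 1.2000
2 10 source 0.9600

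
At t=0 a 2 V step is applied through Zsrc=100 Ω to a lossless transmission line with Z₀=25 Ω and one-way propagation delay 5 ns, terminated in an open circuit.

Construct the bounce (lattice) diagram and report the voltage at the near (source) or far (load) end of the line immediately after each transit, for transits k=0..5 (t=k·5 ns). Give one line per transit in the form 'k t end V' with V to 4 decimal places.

0 0 source 0.4000
1 5 load 0.8000
2 10 source 1.0400
3 15 load 1.2800
4 20 source 1.4240
5 25 load 1.5680

Γ_L=1.000000, Γ_S=0.600000; launch V₁=2·25/125=0.400000
k=0 src: V=0.4000
k=1 load: inc=0.400000, refl=0.400000·1.000000=0.4000; V=0.000000+0.400000+0.400000=0.8000
k=2 src: inc=0.400000, refl=0.400000·0.600000=0.2400; V=0.400000+0.400000+0.240000=1.0400
k=3 load: inc=0.240000, refl=0.240000·1.000000=0.2400; V=0.800000+0.240000+0.240000=1.2800
k=4 src: inc=0.240000, refl=0.240000·0.600000=0.1440; V=1.040000+0.240000+0.144000=1.4240
k=5 load: inc=0.144000, refl=0.144000·1.000000=0.1440; V=1.280000+0.144000+0.144000=1.5680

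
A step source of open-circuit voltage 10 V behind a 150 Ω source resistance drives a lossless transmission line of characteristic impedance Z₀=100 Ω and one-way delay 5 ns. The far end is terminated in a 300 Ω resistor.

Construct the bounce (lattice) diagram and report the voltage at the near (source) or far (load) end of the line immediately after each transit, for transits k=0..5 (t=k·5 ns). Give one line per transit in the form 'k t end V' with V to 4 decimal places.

0 0 source 4.0000
1 5 load 6.0000
2 10 source 6.4000
3 15 load 6.6000
4 20 source 6.6400
5 25 load 6.6600

Γ_L=0.500000, Γ_S=0.200000; launch V₁=10·100/250=4.000000
k=0 src: V=4.0000
k=1 load: inc=4.000000, refl=4.000000·0.500000=2.0000; V=0.000000+4.000000+2.000000=6.0000
k=2 src: inc=2.000000, refl=2.000000·0.200000=0.4000; V=4.000000+2.000000+0.400000=6.4000
k=3 load: inc=0.400000, refl=0.400000·0.500000=0.2000; V=6.000000+0.400000+0.200000=6.6000
k=4 src: inc=0.200000, refl=0.200000·0.200000=0.0400; V=6.400000+0.200000+0.040000=6.6400
k=5 load: inc=0.040000, refl=0.040000·0.500000=0.0200; V=6.600000+0.040000+0.020000=6.6600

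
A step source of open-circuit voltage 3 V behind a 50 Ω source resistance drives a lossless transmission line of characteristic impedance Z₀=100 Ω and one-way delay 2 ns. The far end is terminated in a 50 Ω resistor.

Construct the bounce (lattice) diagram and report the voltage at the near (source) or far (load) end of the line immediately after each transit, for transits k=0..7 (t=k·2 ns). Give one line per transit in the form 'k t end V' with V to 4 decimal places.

0 0 source 2.0000
1 2 load 1.3333
2 4 source 1.5556
3 6 load 1.4815
4 8 source 1.5062
5 10 load 1.4979
6 12 source 1.5007
7 14 load 1.4998

Γ_L=-0.333333, Γ_S=-0.333333; launch V₁=3·100/150=2.000000
k=0 src: V=2.0000
k=1 load: inc=2.000000, refl=2.000000·-0.333333=-0.6667; V=0.000000+2.000000+-0.666667=1.3333
k=2 src: inc=-0.666667, refl=-0.666667·-0.333333=0.2222; V=2.000000+-0.666667+0.222222=1.5556
k=3 load: inc=0.222222, refl=0.222222·-0.333333=-0.0741; V=1.333333+0.222222+-0.074074=1.4815
k=4 src: inc=-0.074074, refl=-0.074074·-0.333333=0.0247; V=1.555556+-0.074074+0.024691=1.5062
k=5 load: inc=0.024691, refl=0.024691·-0.333333=-0.0082; V=1.481481+0.024691+-0.008230=1.4979
k=6 src: inc=-0.008230, refl=-0.008230·-0.333333=0.0027; V=1.506173+-0.008230+0.002743=1.5007
k=7 load: inc=0.002743, refl=0.002743·-0.333333=-0.0009; V=1.497942+0.002743+-0.000914=1.4998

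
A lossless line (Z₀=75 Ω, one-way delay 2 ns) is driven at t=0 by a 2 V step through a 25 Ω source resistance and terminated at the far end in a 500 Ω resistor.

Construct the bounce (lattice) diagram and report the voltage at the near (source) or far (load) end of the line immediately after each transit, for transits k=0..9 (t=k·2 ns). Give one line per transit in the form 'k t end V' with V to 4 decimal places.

Γ_L=0.739130, Γ_S=-0.500000; launch V₁=2·75/100=1.500000
k=0 src: V=1.5000
k=1 load: inc=1.500000, refl=1.500000·0.739130=1.1087; V=0.000000+1.500000+1.108696=2.6087
k=2 src: inc=1.108696, refl=1.108696·-0.500000=-0.5543; V=1.500000+1.108696+-0.554348=2.0543
k=3 load: inc=-0.554348, refl=-0.554348·0.739130=-0.4097; V=2.608696+-0.554348+-0.409735=1.6446
k=4 src: inc=-0.409735, refl=-0.409735·-0.500000=0.2049; V=2.054348+-0.409735+0.204868=1.8495
k=5 load: inc=0.204868, refl=0.204868·0.739130=0.1514; V=1.644612+0.204868+0.151424=2.0009
k=6 src: inc=0.151424, refl=0.151424·-0.500000=-0.0757; V=1.849480+0.151424+-0.075712=1.9252
k=7 load: inc=-0.075712, refl=-0.075712·0.739130=-0.0560; V=2.000904+-0.075712+-0.055961=1.8692
k=8 src: inc=-0.055961, refl=-0.055961·-0.500000=0.0280; V=1.925192+-0.055961+0.027981=1.8972
k=9 load: inc=0.027981, refl=0.027981·0.739130=0.0207; V=1.869231+0.027981+0.020681=1.9179

0 0 source 1.5000
1 2 load 2.6087
2 4 source 2.0543
3 6 load 1.6446
4 8 source 1.8495
5 10 load 2.0009
6 12 source 1.9252
7 14 load 1.8692
8 16 source 1.8972
9 18 load 1.9179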